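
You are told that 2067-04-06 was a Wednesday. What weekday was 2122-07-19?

From April 6, 2067 to April 6, 2122: 55 years, of which 13 contain a Feb 29 — 42×365 + 13×366 = 20088 days.
(2100 is not a leap year (divisible by 100 but not 400).)
April 2122: 30 − 6 = 24 days remain.
Then May (31), June (30): 31 + 30 = 61 days.
July 1–19, 2122: 19 days.
Residual: 104 days.
Total: 20192 days.
20192 mod 7 = 4, so 4 days after Wednesday is Sunday.

Sunday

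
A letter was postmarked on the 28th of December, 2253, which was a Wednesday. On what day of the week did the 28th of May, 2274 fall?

Day-of-year of December 28, 2253: 362.
Day-of-year of May 28, 2274: 148.
2253 has 365 days, so 365 − 362 = 3 days remain in 2253.
Full years 2254–2273: 15 common + 5 leap = 15×365 + 5×366 = 7305 days.
Total: 3 + 7305 + 148 = 7456 days.
7456 mod 7 = 1, so 1 day after Wednesday is Thursday.

Thursday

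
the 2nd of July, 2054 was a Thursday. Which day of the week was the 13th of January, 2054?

Tuesday

Count forward from the earlier date (January 13, 2054) to the later (July 2, 2054):
January 2054: 31 − 13 = 18 days remain.
Then February 2054 (28), March (31), April (30), May (31), June (30): 28 + 31 + 30 + 31 + 30 = 150 days.
July 1–2, 2054: 2 days.
Total: 18 + 150 + 2 = 170 days.
170 mod 7 = 2, so 2 days before Thursday is Tuesday.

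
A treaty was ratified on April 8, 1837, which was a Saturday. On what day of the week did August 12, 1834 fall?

Count forward from the earlier date (August 12, 1834) to the later (April 8, 1837):
Day-of-year of August 12, 1834: 224.
Day-of-year of April 8, 1837: 98.
1834 has 365 days, so 365 − 224 = 141 days remain in 1834.
Full years: 1835: 365; 1836: 366. Sum = 731.
Total: 141 + 731 + 98 = 970 days.
970 mod 7 = 4, so 4 days before Saturday is Tuesday.

Tuesday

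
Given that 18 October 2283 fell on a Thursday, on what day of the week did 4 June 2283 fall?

Monday

Count forward from the earlier date (June 4, 2283) to the later (October 18, 2283):
June 2283: 30 − 4 = 26 days remain.
Then July (31), August (31), September (30): 31 + 31 + 30 = 92 days.
October 1–18, 2283: 18 days.
Total: 26 + 92 + 18 = 136 days.
136 mod 7 = 3, so 3 days before Thursday is Monday.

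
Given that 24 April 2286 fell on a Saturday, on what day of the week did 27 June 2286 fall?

Sunday

April 2286: 30 − 24 = 6 days remain.
Then May (31): 31 days.
June 1–27, 2286: 27 days.
Total: 6 + 31 + 27 = 64 days.
64 mod 7 = 1, so 1 day after Saturday is Sunday.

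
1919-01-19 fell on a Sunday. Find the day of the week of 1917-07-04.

Count forward from the earlier date (July 4, 1917) to the later (January 19, 1919):
Day-of-year of July 4, 1917: 185.
Day-of-year of January 19, 1919: 19.
1917 has 365 days, so 365 − 185 = 180 days remain in 1917.
Full years: 1918: 365. Sum = 365.
Total: 180 + 365 + 19 = 564 days.
564 mod 7 = 4, so 4 days before Sunday is Wednesday.

Wednesday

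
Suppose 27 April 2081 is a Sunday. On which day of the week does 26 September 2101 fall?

Monday

Day-of-year of April 27, 2081: 117.
Day-of-year of September 26, 2101: 269.
2081 has 365 days, so 365 − 117 = 248 days remain in 2081.
Full years 2082–2100: 15 common + 4 leap = 15×365 + 4×366 = 6939 days.
Total: 248 + 6939 + 269 = 7456 days.
7456 mod 7 = 1, so 1 day after Sunday is Monday.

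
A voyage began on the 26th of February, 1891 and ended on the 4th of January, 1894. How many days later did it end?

1043

February 26, 1891 → February 26, 1892: 365 days.
February 26, 1892 → February 26, 1893: 366 days (1892 is a leap year).
February 1893: 28 − 26 = 2 days remain (1893 is not a leap year, so February has 28 days).
Then 10 full months totalling 306 days.
January 1–4, 1894: 4 days.
Residual: 312 days.
Total: 1043 days.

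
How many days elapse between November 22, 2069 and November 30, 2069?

Within November 2069: 30 − 22 = 8 days.

8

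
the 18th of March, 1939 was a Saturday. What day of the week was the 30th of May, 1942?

Day-of-year of March 18, 1939: 77.
Day-of-year of May 30, 1942: 150.
1939 has 365 days, so 365 − 77 = 288 days remain in 1939.
Full years: 1940: 366; 1941: 365. Sum = 731.
Total: 288 + 731 + 150 = 1169 days.
1169 is a multiple of 7, so the 30th of May, 1942 falls on the same weekday: Saturday.

Saturday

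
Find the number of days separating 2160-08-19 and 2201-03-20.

Day-of-year of August 19, 2160: 232.
Day-of-year of March 20, 2201: 79.
2160 has 366 days, so 366 − 232 = 134 days remain in 2160.
Full years 2161–2200: 31 common + 9 leap = 31×365 + 9×366 = 14609 days.
Total: 134 + 14609 + 79 = 14822 days.

14822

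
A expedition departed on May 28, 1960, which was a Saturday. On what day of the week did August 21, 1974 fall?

Wednesday

From May 28, 1960 to May 28, 1974: 14 years, of which 3 contain a Feb 29 — 11×365 + 3×366 = 5113 days.
May 1974: 31 − 28 = 3 days remain.
Then June (30), July (31): 30 + 31 = 61 days.
August 1–21, 1974: 21 days.
Residual: 85 days.
Total: 5198 days.
5198 mod 7 = 4, so 4 days after Saturday is Wednesday.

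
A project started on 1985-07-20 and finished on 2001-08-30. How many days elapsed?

5885

Day-of-year of July 20, 1985: 201.
Day-of-year of August 30, 2001: 242.
1985 has 365 days, so 365 − 201 = 164 days remain in 1985.
Full years 1986–2000: 11 common + 4 leap = 11×365 + 4×366 = 5479 days.
Total: 164 + 5479 + 242 = 5885 days.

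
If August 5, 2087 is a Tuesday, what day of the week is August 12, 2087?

Within August 2087: 12 − 5 = 7 days.
7 is a multiple of 7, so August 12, 2087 falls on the same weekday: Tuesday.

Tuesday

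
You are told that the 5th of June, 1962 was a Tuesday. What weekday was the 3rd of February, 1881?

Thursday

Count forward from the earlier date (February 3, 1881) to the later (June 5, 1962):
From February 3, 1881 to February 3, 1962: 81 years, of which 19 contain a Feb 29 — 62×365 + 19×366 = 29584 days.
(1900 is not a leap year (divisible by 100 but not 400).)
February 1962: 28 − 3 = 25 days remain (1962 is not a leap year, so February has 28 days).
Then March (31), April (30), May (31): 31 + 30 + 31 = 92 days.
June 1–5, 1962: 5 days.
Residual: 122 days.
Total: 29706 days.
29706 mod 7 = 5, so 5 days before Tuesday is Thursday.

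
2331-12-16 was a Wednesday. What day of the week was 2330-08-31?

Sunday

Count forward from the earlier date (August 31, 2330) to the later (December 16, 2331):
August 2330: 31 − 31 = 0 days remain.
Then 15 full months totalling 456 days.
December 1–16, 2331: 16 days.
Total: 0 + 456 + 16 = 472 days.
472 mod 7 = 3, so 3 days before Wednesday is Sunday.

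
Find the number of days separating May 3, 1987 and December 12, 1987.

May 1987: 31 − 3 = 28 days remain.
Then June (30), July (31), August (31), September (30), October (31), November (30): 30 + 31 + 31 + 30 + 31 + 30 = 183 days.
December 1–12, 1987: 12 days.
Total: 28 + 183 + 12 = 223 days.

223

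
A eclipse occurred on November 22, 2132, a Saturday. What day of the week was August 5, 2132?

Tuesday

Count forward from the earlier date (August 5, 2132) to the later (November 22, 2132):
August 2132: 31 − 5 = 26 days remain.
Then September (30), October (31): 30 + 31 = 61 days.
November 1–22, 2132: 22 days.
Total: 26 + 61 + 22 = 109 days.
109 mod 7 = 4, so 4 days before Saturday is Tuesday.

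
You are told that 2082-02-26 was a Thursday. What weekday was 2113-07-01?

Saturday

From February 26, 2082 to February 26, 2113: 31 years, of which 7 contain a Feb 29 — 24×365 + 7×366 = 11322 days.
(2100 is not a leap year (divisible by 100 but not 400).)
February 2113: 28 − 26 = 2 days remain (2113 is not a leap year, so February has 28 days).
Then March (31), April (30), May (31), June (30): 31 + 30 + 31 + 30 = 122 days.
July 1, 2113: 1 day.
Residual: 125 days.
Total: 11447 days.
11447 mod 7 = 2, so 2 days after Thursday is Saturday.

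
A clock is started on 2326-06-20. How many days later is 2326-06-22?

2

Within June 2326: 22 − 20 = 2 days.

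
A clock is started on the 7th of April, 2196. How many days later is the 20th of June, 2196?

74

April 2196: 30 − 7 = 23 days remain.
Then May (31): 31 days.
June 1–20, 2196: 20 days.
Total: 23 + 31 + 20 = 74 days.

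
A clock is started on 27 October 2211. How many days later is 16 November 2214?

October 27, 2211 → October 27, 2212: 366 days (2212 is a leap year).
October 27, 2212 → October 27, 2213: 365 days.
October 27, 2213 → October 27, 2214: 365 days.
October 2214: 31 − 27 = 4 days remain.
November 1–16, 2214: 16 days.
Residual: 20 days.
Total: 1116 days.

1116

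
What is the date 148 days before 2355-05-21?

2354-12-24

Count 148 days before May 21, 2355:
December 2354: 31 − 24 = 7 days remain.
Then January (31), February 2355 (28), March (31), April (30): 31 + 28 + 31 + 30 = 120 days.
May 1–21, 2355: 21 days.
Residual: 148 days.
Total: 148 days.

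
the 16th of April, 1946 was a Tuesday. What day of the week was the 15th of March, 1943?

Count forward from the earlier date (March 15, 1943) to the later (April 16, 1946):
Day-of-year of March 15, 1943: 74.
Day-of-year of April 16, 1946: 106.
1943 has 365 days, so 365 − 74 = 291 days remain in 1943.
Full years: 1944: 366; 1945: 365. Sum = 731.
Total: 291 + 731 + 106 = 1128 days.
1128 mod 7 = 1, so 1 day before Tuesday is Monday.

Monday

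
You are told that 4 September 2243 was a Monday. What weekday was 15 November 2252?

Monday

Day-of-year of September 4, 2243: 247.
Day-of-year of November 15, 2252: 320.
2243 has 365 days, so 365 − 247 = 118 days remain in 2243.
Full years 2244–2251: 6 common + 2 leap = 6×365 + 2×366 = 2922 days.
Total: 118 + 2922 + 320 = 3360 days.
3360 is a multiple of 7, so 15 November 2252 falls on the same weekday: Monday.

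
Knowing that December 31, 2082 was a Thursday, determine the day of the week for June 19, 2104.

From December 31, 2082 to December 31, 2103: 21 years, of which 4 contain a Feb 29 — 17×365 + 4×366 = 7669 days.
(2100 is not a leap year (divisible by 100 but not 400).)
December 2103: 31 − 31 = 0 days remain.
Then January (31), February 2104 (29), March (31), April (30), May (31): 31 + 29 + 31 + 30 + 31 = 152 days.
June 1–19, 2104: 19 days.
Residual: 171 days.
Total: 7840 days.
7840 is a multiple of 7, so June 19, 2104 falls on the same weekday: Thursday.

Thursday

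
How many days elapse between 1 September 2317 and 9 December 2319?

September 2317: 30 − 1 = 29 days remain.
Then 26 full months totalling 791 days.
December 1–9, 2319: 9 days.
Total: 29 + 791 + 9 = 829 days.

829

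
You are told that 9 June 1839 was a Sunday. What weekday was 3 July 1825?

Sunday

Count forward from the earlier date (July 3, 1825) to the later (June 9, 1839):
Day-of-year of July 3, 1825: 184.
Day-of-year of June 9, 1839: 160.
1825 has 365 days, so 365 − 184 = 181 days remain in 1825.
Full years 1826–1838: 10 common + 3 leap = 10×365 + 3×366 = 4748 days.
Total: 181 + 4748 + 160 = 5089 days.
5089 is a multiple of 7, so 3 July 1825 falls on the same weekday: Sunday.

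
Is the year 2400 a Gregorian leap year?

2400 is a leap year (divisible by 400).

Yes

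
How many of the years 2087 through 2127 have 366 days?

Years divisible by 4 in [2087, 2127]: 2088, 2092, 2096, 2100, 2104, 2108, 2112, 2116, 2120, 2124.
Of these, 2100 is divisible by 100 but not 400, so not leap.
Leap years: 10 − 1 = 9.

9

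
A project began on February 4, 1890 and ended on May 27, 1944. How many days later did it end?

19835

From February 4, 1890 to February 4, 1944: 54 years, of which 12 contain a Feb 29 — 42×365 + 12×366 = 19722 days.
(1900 is not a leap year (divisible by 100 but not 400).)
February 1944: 29 − 4 = 25 days remain (1944 is a leap year, so February has 29 days).
Then March (31), April (30): 31 + 30 = 61 days.
May 1–27, 1944: 27 days.
Residual: 113 days.
Total: 19835 days.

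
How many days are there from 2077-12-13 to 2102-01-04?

8787

Day-of-year of December 13, 2077: 347.
Day-of-year of January 4, 2102: 4.
2077 has 365 days, so 365 − 347 = 18 days remain in 2077.
Full years 2078–2101: 19 common + 5 leap = 19×365 + 5×366 = 8765 days.
Total: 18 + 8765 + 4 = 8787 days.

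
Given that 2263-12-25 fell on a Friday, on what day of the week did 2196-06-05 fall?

Count forward from the earlier date (June 5, 2196) to the later (December 25, 2263):
From June 5, 2196 to June 5, 2263: 67 years, of which 15 contain a Feb 29 — 52×365 + 15×366 = 24470 days.
(2200 is not a leap year (divisible by 100 but not 400).)
June 2263: 30 − 5 = 25 days remain.
Then July (31), August (31), September (30), October (31), November (30): 31 + 31 + 30 + 31 + 30 = 153 days.
December 1–25, 2263: 25 days.
Residual: 203 days.
Total: 24673 days.
24673 mod 7 = 5, so 5 days before Friday is Sunday.

Sunday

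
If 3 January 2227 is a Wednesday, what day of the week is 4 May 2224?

Count forward from the earlier date (May 4, 2224) to the later (January 3, 2227):
Day-of-year of May 4, 2224: 125.
Day-of-year of January 3, 2227: 3.
2224 has 366 days, so 366 − 125 = 241 days remain in 2224.
Full years: 2225: 365; 2226: 365. Sum = 730.
Total: 241 + 730 + 3 = 974 days.
974 mod 7 = 1, so 1 day before Wednesday is Tuesday.

Tuesday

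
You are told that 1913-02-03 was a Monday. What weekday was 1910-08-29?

Count forward from the earlier date (August 29, 1910) to the later (February 3, 1913):
Day-of-year of August 29, 1910: 241.
Day-of-year of February 3, 1913: 34.
1910 has 365 days, so 365 − 241 = 124 days remain in 1910.
Full years: 1911: 365; 1912: 366. Sum = 731.
Total: 124 + 731 + 34 = 889 days.
889 is a multiple of 7, so 1910-08-29 falls on the same weekday: Monday.

Monday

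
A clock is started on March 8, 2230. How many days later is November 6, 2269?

14488

From March 8, 2230 to March 8, 2269: 39 years, of which 10 contain a Feb 29 — 29×365 + 10×366 = 14245 days.
March 2269: 31 − 8 = 23 days remain.
Then April (30), May (31), June (30), July (31), August (31), September (30), October (31): 30 + 31 + 30 + 31 + 31 + 30 + 31 = 214 days.
November 1–6, 2269: 6 days.
Residual: 243 days.
Total: 14488 days.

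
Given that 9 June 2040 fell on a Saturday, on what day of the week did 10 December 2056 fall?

Sunday

From June 9, 2040 to June 9, 2056: 16 years, of which 4 contain a Feb 29 — 12×365 + 4×366 = 5844 days.
June 2056: 30 − 9 = 21 days remain.
Then July (31), August (31), September (30), October (31), November (30): 31 + 31 + 30 + 31 + 30 = 153 days.
December 1–10, 2056: 10 days.
Residual: 184 days.
Total: 6028 days.
6028 mod 7 = 1, so 1 day after Saturday is Sunday.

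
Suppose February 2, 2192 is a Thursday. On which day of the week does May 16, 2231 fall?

Monday

Day-of-year of February 2, 2192: 33.
Day-of-year of May 16, 2231: 136.
2192 has 366 days, so 366 − 33 = 333 days remain in 2192.
Full years 2193–2230: 30 common + 8 leap = 30×365 + 8×366 = 13878 days.
Total: 333 + 13878 + 136 = 14347 days.
14347 mod 7 = 4, so 4 days after Thursday is Monday.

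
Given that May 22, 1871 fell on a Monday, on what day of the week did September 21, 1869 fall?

Tuesday

Count forward from the earlier date (September 21, 1869) to the later (May 22, 1871):
September 1869: 30 − 21 = 9 days remain.
Then 19 full months totalling 577 days.
May 1–22, 1871: 22 days.
Total: 9 + 577 + 22 = 608 days.
608 mod 7 = 6, so 6 days before Monday is Tuesday.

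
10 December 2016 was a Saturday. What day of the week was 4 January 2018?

Thursday

December 2016: 31 − 10 = 21 days remain.
Then 12 full months totalling 365 days.
January 1–4, 2018: 4 days.
Total: 21 + 365 + 4 = 390 days.
390 mod 7 = 5, so 5 days after Saturday is Thursday.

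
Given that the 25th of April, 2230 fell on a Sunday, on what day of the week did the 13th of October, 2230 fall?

Wednesday

April 2230: 30 − 25 = 5 days remain.
Then May (31), June (30), July (31), August (31), September (30): 31 + 30 + 31 + 31 + 30 = 153 days.
October 1–13, 2230: 13 days.
Total: 5 + 153 + 13 = 171 days.
171 mod 7 = 3, so 3 days after Sunday is Wednesday.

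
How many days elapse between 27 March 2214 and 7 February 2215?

317

March 2214: 31 − 27 = 4 days remain.
Then 10 full months totalling 306 days.
February 1–7, 2215: 7 days (2215 is not a leap year).
Total: 4 + 306 + 7 = 317 days.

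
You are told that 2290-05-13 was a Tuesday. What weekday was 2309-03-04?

Day-of-year of May 13, 2290: 133.
Day-of-year of March 4, 2309: 63.
2290 has 365 days, so 365 − 133 = 232 days remain in 2290.
Full years 2291–2308: 14 common + 4 leap = 14×365 + 4×366 = 6574 days.
Total: 232 + 6574 + 63 = 6869 days.
6869 mod 7 = 2, so 2 days after Tuesday is Thursday.

Thursday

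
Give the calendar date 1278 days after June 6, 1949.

December 5, 1952

Count 1278 days after June 6, 1949:
Day-of-year of June 6, 1949: 157.
Day-of-year of December 5, 1952: 340.
1949 has 365 days, so 365 − 157 = 208 days remain in 1949.
Full years: 1950: 365; 1951: 365. Sum = 730.
Total: 208 + 730 + 340 = 1278 days.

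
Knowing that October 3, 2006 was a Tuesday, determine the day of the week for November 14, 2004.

Sunday

Count forward from the earlier date (November 14, 2004) to the later (October 3, 2006):
November 2004: 30 − 14 = 16 days remain.
Then 22 full months totalling 669 days.
October 1–3, 2006: 3 days.
Total: 16 + 669 + 3 = 688 days.
688 mod 7 = 2, so 2 days before Tuesday is Sunday.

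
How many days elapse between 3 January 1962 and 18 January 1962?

15

Within January 1962: 18 − 3 = 15 days.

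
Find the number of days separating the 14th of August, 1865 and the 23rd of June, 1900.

Day-of-year of August 14, 1865: 226.
Day-of-year of June 23, 1900: 174.
1865 has 365 days, so 365 − 226 = 139 days remain in 1865.
Full years 1866–1899: 26 common + 8 leap = 26×365 + 8×366 = 12418 days.
Total: 139 + 12418 + 174 = 12731 days.

12731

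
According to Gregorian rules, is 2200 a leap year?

No

2200 is not a leap year (divisible by 100 but not 400).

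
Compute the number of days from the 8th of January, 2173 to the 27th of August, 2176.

1327

January 8, 2173 → January 8, 2174: 365 days.
January 8, 2174 → January 8, 2175: 365 days.
January 8, 2175 → January 8, 2176: 365 days.
January 2176: 31 − 8 = 23 days remain.
Then February 2176 (29), March (31), April (30), May (31), June (30), July (31): 29 + 31 + 30 + 31 + 30 + 31 = 182 days.
August 1–27, 2176: 27 days.
Residual: 232 days.
Total: 1327 days.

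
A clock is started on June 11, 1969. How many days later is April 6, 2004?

12718

Day-of-year of June 11, 1969: 162.
Day-of-year of April 6, 2004: 97.
1969 has 365 days, so 365 − 162 = 203 days remain in 1969.
Full years 1970–2003: 26 common + 8 leap = 26×365 + 8×366 = 12418 days.
Total: 203 + 12418 + 97 = 12718 days.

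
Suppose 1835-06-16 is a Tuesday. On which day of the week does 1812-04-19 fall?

Count forward from the earlier date (April 19, 1812) to the later (June 16, 1835):
From April 19, 1812 to April 19, 1835: 23 years, of which 5 contain a Feb 29 — 18×365 + 5×366 = 8400 days.
April 1835: 30 − 19 = 11 days remain.
Then May (31): 31 days.
June 1–16, 1835: 16 days.
Residual: 58 days.
Total: 8458 days.
8458 mod 7 = 2, so 2 days before Tuesday is Sunday.

Sunday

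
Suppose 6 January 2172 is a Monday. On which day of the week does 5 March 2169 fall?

Sunday

Count forward from the earlier date (March 5, 2169) to the later (January 6, 2172):
March 5, 2169 → March 5, 2170: 365 days.
March 5, 2170 → March 5, 2171: 365 days.
March 2171: 31 − 5 = 26 days remain.
Then 9 full months totalling 275 days.
January 1–6, 2172: 6 days.
Residual: 307 days.
Total: 1037 days.
1037 mod 7 = 1, so 1 day before Monday is Sunday.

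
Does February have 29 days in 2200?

2200 is not a leap year (divisible by 100 but not 400).

No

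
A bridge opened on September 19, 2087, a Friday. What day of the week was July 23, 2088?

Friday

September 2087: 30 − 19 = 11 days remain.
Then 9 full months totalling 274 days.
July 1–23, 2088: 23 days.
Residual: 308 days.
Total: 308 days.
308 is a multiple of 7, so July 23, 2088 falls on the same weekday: Friday.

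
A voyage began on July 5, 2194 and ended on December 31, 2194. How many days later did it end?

July 2194: 31 − 5 = 26 days remain.
Then August (31), September (30), October (31), November (30): 31 + 30 + 31 + 30 = 122 days.
December 1–31, 2194: 31 days.
Total: 26 + 122 + 31 = 179 days.

179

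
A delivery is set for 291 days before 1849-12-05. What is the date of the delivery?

1849-02-17

Count 291 days before December 5, 1849:
February 1849: 28 − 17 = 11 days remain (1849 is not a leap year, so February has 28 days).
Then 9 full months totalling 275 days.
December 1–5, 1849: 5 days.
Total: 11 + 275 + 5 = 291 days.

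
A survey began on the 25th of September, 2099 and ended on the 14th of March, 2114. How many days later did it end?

5283

From September 25, 2099 to September 25, 2113: 14 years, of which 3 contain a Feb 29 — 11×365 + 3×366 = 5113 days.
(2100 is not a leap year (divisible by 100 but not 400).)
September 2113: 30 − 25 = 5 days remain.
Then October (31), November (30), December (31), January (31), February 2114 (28): 31 + 30 + 31 + 31 + 28 = 151 days.
March 1–14, 2114: 14 days.
Residual: 170 days.
Total: 5283 days.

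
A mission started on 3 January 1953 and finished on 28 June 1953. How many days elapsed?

176

January 1953: 31 − 3 = 28 days remain.
Then February 1953 (28), March (31), April (30), May (31): 28 + 31 + 30 + 31 = 120 days.
June 1–28, 1953: 28 days.
Total: 28 + 120 + 28 = 176 days.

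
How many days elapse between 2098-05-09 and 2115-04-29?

6198

Day-of-year of May 9, 2098: 129.
Day-of-year of April 29, 2115: 119.
2098 has 365 days, so 365 − 129 = 236 days remain in 2098.
Full years 2099–2114: 13 common + 3 leap = 13×365 + 3×366 = 5843 days.
Total: 236 + 5843 + 119 = 6198 days.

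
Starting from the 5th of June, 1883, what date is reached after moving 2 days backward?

the 3rd of June, 1883

Count 2 days before June 5, 1883:
Within June 1883: 5 − 3 = 2 days.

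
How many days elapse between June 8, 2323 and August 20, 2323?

June 2323: 30 − 8 = 22 days remain.
Then July (31): 31 days.
August 1–20, 2323: 20 days.
Total: 22 + 31 + 20 = 73 days.

73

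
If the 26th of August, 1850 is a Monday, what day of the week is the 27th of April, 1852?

Tuesday

Day-of-year of August 26, 1850: 238.
Day-of-year of April 27, 1852: 118.
1850 has 365 days, so 365 − 238 = 127 days remain in 1850.
Full years: 1851: 365. Sum = 365.
Total: 127 + 365 + 118 = 610 days.
610 mod 7 = 1, so 1 day after Monday is Tuesday.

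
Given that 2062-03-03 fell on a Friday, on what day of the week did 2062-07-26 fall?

March 2062: 31 − 3 = 28 days remain.
Then April (30), May (31), June (30): 30 + 31 + 30 = 91 days.
July 1–26, 2062: 26 days.
Total: 28 + 91 + 26 = 145 days.
145 mod 7 = 5, so 5 days after Friday is Wednesday.

Wednesday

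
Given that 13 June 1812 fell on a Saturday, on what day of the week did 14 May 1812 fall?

Count forward from the earlier date (May 14, 1812) to the later (June 13, 1812):
May 1812: 31 − 14 = 17 days remain.
June 1–13, 1812: 13 days.
Total: 17 + 13 = 30 days.
30 mod 7 = 2, so 2 days before Saturday is Thursday.

Thursday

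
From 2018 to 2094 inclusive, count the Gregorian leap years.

Years divisible by 4: 2020, 2024, …, 2092 — 19 in all.
No century exceptions apply. Count: 19.

19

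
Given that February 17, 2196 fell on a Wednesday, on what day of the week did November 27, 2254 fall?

Monday

Day-of-year of February 17, 2196: 48.
Day-of-year of November 27, 2254: 331.
2196 has 366 days, so 366 − 48 = 318 days remain in 2196.
Full years 2197–2253: 44 common + 13 leap = 44×365 + 13×366 = 20818 days.
Total: 318 + 20818 + 331 = 21467 days.
21467 mod 7 = 5, so 5 days after Wednesday is Monday.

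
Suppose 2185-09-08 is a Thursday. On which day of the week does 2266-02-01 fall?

Thursday

From September 8, 2185 to September 8, 2265: 80 years, of which 19 contain a Feb 29 — 61×365 + 19×366 = 29219 days.
(2200 is not a leap year (divisible by 100 but not 400).)
September 2265: 30 − 8 = 22 days remain.
Then October (31), November (30), December (31), January (31): 31 + 30 + 31 + 31 = 123 days.
February 1, 2266: 1 day (2266 is not a leap year).
Residual: 146 days.
Total: 29365 days.
29365 is a multiple of 7, so 2266-02-01 falls on the same weekday: Thursday.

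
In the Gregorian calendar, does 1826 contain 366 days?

No

1826 is not a leap year.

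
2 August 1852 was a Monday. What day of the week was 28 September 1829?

Count forward from the earlier date (September 28, 1829) to the later (August 2, 1852):
Day-of-year of September 28, 1829: 271.
Day-of-year of August 2, 1852: 215.
1829 has 365 days, so 365 − 271 = 94 days remain in 1829.
Full years 1830–1851: 17 common + 5 leap = 17×365 + 5×366 = 8035 days.
Total: 94 + 8035 + 215 = 8344 days.
8344 is a multiple of 7, so 28 September 1829 falls on the same weekday: Monday.

Monday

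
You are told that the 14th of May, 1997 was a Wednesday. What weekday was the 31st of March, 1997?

Monday

Count forward from the earlier date (March 31, 1997) to the later (May 14, 1997):
March 1997: 31 − 31 = 0 days remain.
Then April (30): 30 days.
May 1–14, 1997: 14 days.
Total: 0 + 30 + 14 = 44 days.
44 mod 7 = 2, so 2 days before Wednesday is Monday.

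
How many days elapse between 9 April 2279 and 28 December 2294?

From April 9, 2279 to April 9, 2294: 15 years, of which 4 contain a Feb 29 — 11×365 + 4×366 = 5479 days.
April 2294: 30 − 9 = 21 days remain.
Then May (31), June (30), July (31), August (31), September (30), October (31), November (30): 31 + 30 + 31 + 31 + 30 + 31 + 30 = 214 days.
December 1–28, 2294: 28 days.
Residual: 263 days.
Total: 5742 days.

5742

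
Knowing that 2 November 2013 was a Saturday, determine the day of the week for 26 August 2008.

Count forward from the earlier date (August 26, 2008) to the later (November 2, 2013):
Day-of-year of August 26, 2008: 239.
Day-of-year of November 2, 2013: 306.
2008 has 366 days, so 366 − 239 = 127 days remain in 2008.
Full years: 2009: 365; 2010: 365; 2011: 365; 2012: 366. Sum = 1461.
Total: 127 + 1461 + 306 = 1894 days.
1894 mod 7 = 4, so 4 days before Saturday is Tuesday.

Tuesday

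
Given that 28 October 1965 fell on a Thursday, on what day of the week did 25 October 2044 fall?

From October 28, 1965 to October 28, 2043: 78 years, of which 19 contain a Feb 29 — 59×365 + 19×366 = 28489 days.
(2000 is a leap year (divisible by 400).)
October 2043: 31 − 28 = 3 days remain.
Then 11 full months totalling 335 days.
October 1–25, 2044: 25 days.
Residual: 363 days.
Total: 28852 days.
28852 mod 7 = 5, so 5 days after Thursday is Tuesday.

Tuesday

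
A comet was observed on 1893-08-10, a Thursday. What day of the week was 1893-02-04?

Count forward from the earlier date (February 4, 1893) to the later (August 10, 1893):
February 1893: 28 − 4 = 24 days remain (1893 is not a leap year, so February has 28 days).
Then March (31), April (30), May (31), June (30), July (31): 31 + 30 + 31 + 30 + 31 = 153 days.
August 1–10, 1893: 10 days.
Total: 24 + 153 + 10 = 187 days.
187 mod 7 = 5, so 5 days before Thursday is Saturday.

Saturday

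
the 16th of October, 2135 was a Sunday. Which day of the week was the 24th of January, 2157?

Monday

Day-of-year of October 16, 2135: 289.
Day-of-year of January 24, 2157: 24.
2135 has 365 days, so 365 − 289 = 76 days remain in 2135.
Full years 2136–2156: 15 common + 6 leap = 15×365 + 6×366 = 7671 days.
Total: 76 + 7671 + 24 = 7771 days.
7771 mod 7 = 1, so 1 day after Sunday is Monday.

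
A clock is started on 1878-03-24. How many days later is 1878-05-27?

March 1878: 31 − 24 = 7 days remain.
Then April (30): 30 days.
May 1–27, 1878: 27 days.
Total: 7 + 30 + 27 = 64 days.

64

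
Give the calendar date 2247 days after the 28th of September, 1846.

the 22nd of November, 1852

Count 2247 days after September 28, 1846:
September 28, 1846 → September 28, 1847: 365 days.
September 28, 1847 → September 28, 1848: 366 days (1848 is a leap year).
September 28, 1848 → September 28, 1849: 365 days.
September 28, 1849 → September 28, 1850: 365 days.
September 28, 1850 → September 28, 1851: 365 days.
September 28, 1851 → September 28, 1852: 366 days (1852 is a leap year).
September 1852: 30 − 28 = 2 days remain.
Then October (31): 31 days.
November 1–22, 1852: 22 days.
Residual: 55 days.
Total: 2247 days.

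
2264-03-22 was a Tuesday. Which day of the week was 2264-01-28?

Count forward from the earlier date (January 28, 2264) to the later (March 22, 2264):
January 2264: 31 − 28 = 3 days remain.
Then February 2264 (29): 29 days.
March 1–22, 2264: 22 days.
Total: 3 + 29 + 22 = 54 days.
54 mod 7 = 5, so 5 days before Tuesday is Thursday.

Thursday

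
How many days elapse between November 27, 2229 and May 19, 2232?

November 27, 2229 → November 27, 2230: 365 days.
November 27, 2230 → November 27, 2231: 365 days.
November 2231: 30 − 27 = 3 days remain.
Then December (31), January (31), February 2232 (29), March (31), April (30): 31 + 31 + 29 + 31 + 30 = 152 days.
May 1–19, 2232: 19 days.
Residual: 174 days.
Total: 904 days.

904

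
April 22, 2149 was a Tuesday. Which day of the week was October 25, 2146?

Tuesday

Count forward from the earlier date (October 25, 2146) to the later (April 22, 2149):
October 25, 2146 → October 25, 2147: 365 days.
October 25, 2147 → October 25, 2148: 366 days (2148 is a leap year).
October 2148: 31 − 25 = 6 days remain.
Then November (30), December (31), January (31), February 2149 (28), March (31): 30 + 31 + 31 + 28 + 31 = 151 days.
April 1–22, 2149: 22 days.
Residual: 179 days.
Total: 910 days.
910 is a multiple of 7, so October 25, 2146 falls on the same weekday: Tuesday.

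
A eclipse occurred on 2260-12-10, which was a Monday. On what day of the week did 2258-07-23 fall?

Friday

Count forward from the earlier date (July 23, 2258) to the later (December 10, 2260):
Day-of-year of July 23, 2258: 204.
Day-of-year of December 10, 2260: 345.
2258 has 365 days, so 365 − 204 = 161 days remain in 2258.
Full years: 2259: 365. Sum = 365.
Total: 161 + 365 + 345 = 871 days.
871 mod 7 = 3, so 3 days before Monday is Friday.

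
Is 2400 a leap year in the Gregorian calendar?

Yes

2400 is a leap year (divisible by 400).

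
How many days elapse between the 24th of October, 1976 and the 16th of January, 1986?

From October 24, 1976 to October 24, 1985: 9 years, of which 2 contain a Feb 29 — 7×365 + 2×366 = 3287 days.
October 1985: 31 − 24 = 7 days remain.
Then November (30), December (31): 30 + 31 = 61 days.
January 1–16, 1986: 16 days.
Residual: 84 days.
Total: 3371 days.

3371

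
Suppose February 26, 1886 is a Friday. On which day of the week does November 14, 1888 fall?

Wednesday

February 26, 1886 → February 26, 1887: 365 days.
February 26, 1887 → February 26, 1888: 365 days.
February 1888: 29 − 26 = 3 days remain (1888 is a leap year, so February has 29 days).
Then March (31), April (30), May (31), June (30), July (31), August (31), September (30), October (31): 31 + 30 + 31 + 30 + 31 + 31 + 30 + 31 = 245 days.
November 1–14, 1888: 14 days.
Residual: 262 days.
Total: 992 days.
992 mod 7 = 5, so 5 days after Friday is Wednesday.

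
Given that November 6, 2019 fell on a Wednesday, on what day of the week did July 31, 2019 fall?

Count forward from the earlier date (July 31, 2019) to the later (November 6, 2019):
July 2019: 31 − 31 = 0 days remain.
Then August (31), September (30), October (31): 31 + 30 + 31 = 92 days.
November 1–6, 2019: 6 days.
Total: 0 + 92 + 6 = 98 days.
98 is a multiple of 7, so July 31, 2019 falls on the same weekday: Wednesday.

Wednesday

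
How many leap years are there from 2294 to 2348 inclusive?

Years divisible by 4: 2296, 2300, …, 2348 — 14 in all.
Of these, 2300 is divisible by 100 but not 400, so not leap.
Leap years: 14 − 1 = 13.

13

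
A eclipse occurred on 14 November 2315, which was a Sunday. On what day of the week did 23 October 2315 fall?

Count forward from the earlier date (October 23, 2315) to the later (November 14, 2315):
October 2315: 31 − 23 = 8 days remain.
November 1–14, 2315: 14 days.
Total: 8 + 14 = 22 days.
22 mod 7 = 1, so 1 day before Sunday is Saturday.

Saturday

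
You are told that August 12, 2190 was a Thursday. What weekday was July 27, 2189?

Monday

Count forward from the earlier date (July 27, 2189) to the later (August 12, 2190):
July 27, 2189 → July 27, 2190: 365 days.
July 2190: 31 − 27 = 4 days remain.
August 1–12, 2190: 12 days.
Residual: 16 days.
Total: 381 days.
381 mod 7 = 3, so 3 days before Thursday is Monday.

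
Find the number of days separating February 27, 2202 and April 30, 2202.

62

February 2202: 28 − 27 = 1 day remains (2202 is not a leap year, so February has 28 days).
Then March (31): 31 days.
April 1–30, 2202: 30 days.
Total: 1 + 31 + 30 = 62 days.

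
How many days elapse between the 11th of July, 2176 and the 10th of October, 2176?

July 2176: 31 − 11 = 20 days remain.
Then August (31), September (30): 31 + 30 = 61 days.
October 1–10, 2176: 10 days.
Total: 20 + 61 + 10 = 91 days.

91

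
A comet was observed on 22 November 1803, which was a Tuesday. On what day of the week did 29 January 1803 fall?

Count forward from the earlier date (January 29, 1803) to the later (November 22, 1803):
January 1803: 31 − 29 = 2 days remain.
Then 9 full months totalling 273 days.
November 1–22, 1803: 22 days.
Total: 2 + 273 + 22 = 297 days.
297 mod 7 = 3, so 3 days before Tuesday is Saturday.

Saturday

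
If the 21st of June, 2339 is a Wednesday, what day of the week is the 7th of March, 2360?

Monday

Day-of-year of June 21, 2339: 172.
Day-of-year of March 7, 2360: 67.
2339 has 365 days, so 365 − 172 = 193 days remain in 2339.
Full years 2340–2359: 15 common + 5 leap = 15×365 + 5×366 = 7305 days.
Total: 193 + 7305 + 67 = 7565 days.
7565 mod 7 = 5, so 5 days after Wednesday is Monday.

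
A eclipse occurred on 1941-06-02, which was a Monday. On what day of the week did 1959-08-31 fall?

From June 2, 1941 to June 2, 1959: 18 years, of which 4 contain a Feb 29 — 14×365 + 4×366 = 6574 days.
June 1959: 30 − 2 = 28 days remain.
Then July (31): 31 days.
August 1–31, 1959: 31 days.
Residual: 90 days.
Total: 6664 days.
6664 is a multiple of 7, so 1959-08-31 falls on the same weekday: Monday.

Monday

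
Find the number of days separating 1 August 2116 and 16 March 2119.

Day-of-year of August 1, 2116: 214.
Day-of-year of March 16, 2119: 75.
2116 has 366 days, so 366 − 214 = 152 days remain in 2116.
Full years: 2117: 365; 2118: 365. Sum = 730.
Total: 152 + 730 + 75 = 957 days.

957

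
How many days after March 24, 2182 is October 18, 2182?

March 2182: 31 − 24 = 7 days remain.
Then April (30), May (31), June (30), July (31), August (31), September (30): 30 + 31 + 30 + 31 + 31 + 30 = 183 days.
October 1–18, 2182: 18 days.
Total: 7 + 183 + 18 = 208 days.

208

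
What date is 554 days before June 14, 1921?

December 8, 1919

Count 554 days before June 14, 1921:
December 8, 1919 → December 8, 1920: 366 days (1920 is a leap year).
December 1920: 31 − 8 = 23 days remain.
Then January (31), February 1921 (28), March (31), April (30), May (31): 31 + 28 + 31 + 30 + 31 = 151 days.
June 1–14, 1921: 14 days.
Residual: 188 days.
Total: 554 days.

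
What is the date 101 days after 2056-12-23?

2057-04-03

Count 101 days after December 23, 2056:
Day-of-year of December 23, 2056: 358.
Day-of-year of April 3, 2057: 93.
2056 has 366 days, so 366 − 358 = 8 days remain in 2056.
Total: 8 + 93 = 101 days.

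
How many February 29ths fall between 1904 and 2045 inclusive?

36

Years divisible by 4: 1904, 1908, …, 2044 — 36 in all.
2000 is divisible by 400, so still leap.
No century exceptions apply. Count: 36.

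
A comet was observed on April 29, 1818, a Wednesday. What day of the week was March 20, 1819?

April 1818: 30 − 29 = 1 day remains.
Then 10 full months totalling 304 days.
March 1–20, 1819: 20 days.
Residual: 325 days.
Total: 325 days.
325 mod 7 = 3, so 3 days after Wednesday is Saturday.

Saturday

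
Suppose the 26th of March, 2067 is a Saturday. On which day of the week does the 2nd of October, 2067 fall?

March 2067: 31 − 26 = 5 days remain.
Then April (30), May (31), June (30), July (31), August (31), September (30): 30 + 31 + 30 + 31 + 31 + 30 = 183 days.
October 1–2, 2067: 2 days.
Total: 5 + 183 + 2 = 190 days.
190 mod 7 = 1, so 1 day after Saturday is Sunday.

Sunday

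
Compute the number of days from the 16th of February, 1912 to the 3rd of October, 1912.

230

February 1912: 29 − 16 = 13 days remain (1912 is a leap year, so February has 29 days).
Then March (31), April (30), May (31), June (30), July (31), August (31), September (30): 31 + 30 + 31 + 30 + 31 + 31 + 30 = 214 days.
October 1–3, 1912: 3 days.
Total: 13 + 214 + 3 = 230 days.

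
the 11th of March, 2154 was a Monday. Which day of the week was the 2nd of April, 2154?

March 2154: 31 − 11 = 20 days remain.
April 1–2, 2154: 2 days.
Total: 20 + 2 = 22 days.
22 mod 7 = 1, so 1 day after Monday is Tuesday.

Tuesday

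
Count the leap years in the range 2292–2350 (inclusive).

Years divisible by 4: 2292, 2296, …, 2348 — 15 in all.
Of these, 2300 is divisible by 100 but not 400, so not leap.
Leap years: 15 − 1 = 14.

14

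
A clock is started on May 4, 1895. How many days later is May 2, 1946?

18625

Day-of-year of May 4, 1895: 124.
Day-of-year of May 2, 1946: 122.
1895 has 365 days, so 365 − 124 = 241 days remain in 1895.
Full years 1896–1945: 38 common + 12 leap = 38×365 + 12×366 = 18262 days.
Total: 241 + 18262 + 122 = 18625 days.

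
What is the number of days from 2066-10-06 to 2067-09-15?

Day-of-year of October 6, 2066: 279.
Day-of-year of September 15, 2067: 258.
2066 has 365 days, so 365 − 279 = 86 days remain in 2066.
Total: 86 + 258 = 344 days.

344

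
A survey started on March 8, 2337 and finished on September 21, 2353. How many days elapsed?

6041

Day-of-year of March 8, 2337: 67.
Day-of-year of September 21, 2353: 264.
2337 has 365 days, so 365 − 67 = 298 days remain in 2337.
Full years 2338–2352: 11 common + 4 leap = 11×365 + 4×366 = 5479 days.
Total: 298 + 5479 + 264 = 6041 days.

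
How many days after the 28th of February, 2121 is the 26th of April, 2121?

February 2121: 28 − 28 = 0 days remain (2121 is not a leap year, so February has 28 days).
Then March (31): 31 days.
April 1–26, 2121: 26 days.
Total: 0 + 31 + 26 = 57 days.

57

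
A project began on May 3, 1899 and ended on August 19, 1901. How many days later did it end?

838

May 3, 1899 → May 3, 1900: 365 days (1900 is not a leap year (divisible by 100 but not 400)).
May 3, 1900 → May 3, 1901: 365 days.
May 1901: 31 − 3 = 28 days remain.
Then June (30), July (31): 30 + 31 = 61 days.
August 1–19, 1901: 19 days.
Residual: 108 days.
Total: 838 days.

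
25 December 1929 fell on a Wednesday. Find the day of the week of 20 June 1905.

Count forward from the earlier date (June 20, 1905) to the later (December 25, 1929):
Day-of-year of June 20, 1905: 171.
Day-of-year of December 25, 1929: 359.
1905 has 365 days, so 365 − 171 = 194 days remain in 1905.
Full years 1906–1928: 17 common + 6 leap = 17×365 + 6×366 = 8401 days.
Total: 194 + 8401 + 359 = 8954 days.
8954 mod 7 = 1, so 1 day before Wednesday is Tuesday.

Tuesday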